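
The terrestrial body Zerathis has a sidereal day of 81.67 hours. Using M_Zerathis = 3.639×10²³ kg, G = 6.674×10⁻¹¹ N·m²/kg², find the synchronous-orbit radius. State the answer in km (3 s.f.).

r_sync ≈ 37600 km

μ = GM = 6.674×10⁻¹¹ × 3.639×10²³ = 2.429×10¹³ m³/s².
T = 81.67 hours = 2.940×10⁵ s.
A synchronous orbit has period T, so by Kepler's third law a = (μT²/4π²)^(1/3).
μT²/4π² = 2.429×10¹³ × (2.940×10⁵)² / 39.48 = 5.318×10²² m³.
a = 3.761×10⁷ m = 37605 km.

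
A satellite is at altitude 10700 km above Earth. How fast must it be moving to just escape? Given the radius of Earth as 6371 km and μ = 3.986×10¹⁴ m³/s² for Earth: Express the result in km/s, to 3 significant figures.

v_esc ≈ 6.83 km/s

r = 6371 + 10700 = 17071 km = 1.7071×10⁷ m.
Escape speed v_esc = √(2μ/r) = √(2 × 3.986×10¹⁴ / 1.707×10⁷) = √(4.670×10⁷) = 6834 m/s.
= 6.834 km/s.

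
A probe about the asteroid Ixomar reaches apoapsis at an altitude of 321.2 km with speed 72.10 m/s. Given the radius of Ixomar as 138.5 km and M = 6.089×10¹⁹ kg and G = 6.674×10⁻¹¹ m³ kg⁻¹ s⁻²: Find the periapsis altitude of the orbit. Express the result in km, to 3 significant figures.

periapsis altitude ≈ 53.0 km

μ = GM = 6.674×10⁻¹¹ × 6.089×10¹⁹ = 4.064×10⁹ m³/s².
r_a = 138.5 + 321.2 = 459.70 km = 4.597×10⁵ m.
Specific energy ε = v²/2 − μ/r = -6.241×10³ J/kg, so a = −μ/(2ε) = 3.256×10⁵ m.
The apsides satisfy r_p + r_a = 2a, so the periapsis radius is 2a − r_a = 1.915×10⁵ m = 191.46 km.
Periapsis altitude = 191.46 − 138.5 = 52.955 km.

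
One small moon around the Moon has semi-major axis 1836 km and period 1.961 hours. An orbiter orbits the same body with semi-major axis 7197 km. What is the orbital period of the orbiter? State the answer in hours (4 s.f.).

Kepler's third law: T² ∝ a³, so T₂ = T₁ (a₂/a₁)^(3/2).
a₂/a₁ = 3.920, (a₂/a₁)^(3/2) = 7.761.
T₂ = 1.961 × 7.761 = 15.22 hours.

T₂ ≈ 15.22 hours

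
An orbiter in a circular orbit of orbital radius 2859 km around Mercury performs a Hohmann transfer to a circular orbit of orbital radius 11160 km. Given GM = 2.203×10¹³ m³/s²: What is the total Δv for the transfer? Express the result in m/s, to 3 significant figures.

r₁ = 2859 km = 2.859×10⁶ m.
r₂ = 11160 km = 1.116×10⁷ m.
Transfer ellipse a_t = (r₁ + r₂)/2 = 7.010×10⁶ m.
At r₁: circular v_c1 = √(μ/r₁) = 2776 m/s; transfer-periherm v_p = √[μ(2/r₁ − 1/a_t)] = 3503 m/s.
Δv₁ = v_p − v_c1 = 726.7 m/s.
At r₂: circular v_c2 = √(μ/r₂) = 1405 m/s; transfer-apoherm v_a = √[μ(2/r₂ − 1/a_t)] = 897.3 m/s.
Δv₂ = v_c2 − v_a = 507.7 m/s.
Total Δv = Δv₁ + Δv₂ = 1234 m/s.

Δv_total ≈ 1230 m/s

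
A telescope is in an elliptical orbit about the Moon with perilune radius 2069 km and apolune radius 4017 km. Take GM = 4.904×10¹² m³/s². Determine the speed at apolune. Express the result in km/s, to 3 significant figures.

Semi-major axis a = (r_p + r_a)/2 = 3043.0 km = 3.043×10⁶ m.
Vis-viva: v² = μ(2/r − 1/a) = 4.904×10¹² × (4.979×10⁻⁷ − 3.286×10⁻⁷) = 8.301×10⁵ m²/s².
v = 911.1 m/s = 0.9111 km/s.

v ≈ 0.911 km/s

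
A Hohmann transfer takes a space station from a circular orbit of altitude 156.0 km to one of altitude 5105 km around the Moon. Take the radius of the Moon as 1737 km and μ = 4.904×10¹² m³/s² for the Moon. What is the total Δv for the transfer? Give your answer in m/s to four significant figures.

r₁ = 1737 + 156.0 = 1893.0 km = 1.8930×10⁶ m.
r₂ = 1737 + 5105 = 6842.0 km = 6.8420×10⁶ m.
Transfer ellipse a_t = (r₁ + r₂)/2 = 4.368×10⁶ m.
At r₁: circular v_c1 = √(μ/r₁) = 1610 m/s; transfer-perilune v_p = √[μ(2/r₁ − 1/a_t)] = 2015 m/s.
Δv₁ = v_p − v_c1 = 405.0 m/s.
At r₂: circular v_c2 = √(μ/r₂) = 846.6 m/s; transfer-apolune v_a = √[μ(2/r₂ − 1/a_t)] = 557.4 m/s.
Δv₂ = v_c2 − v_a = 289.2 m/s.
Total Δv = Δv₁ + Δv₂ = 694.2 m/s.

Δv_total ≈ 694.2 m/s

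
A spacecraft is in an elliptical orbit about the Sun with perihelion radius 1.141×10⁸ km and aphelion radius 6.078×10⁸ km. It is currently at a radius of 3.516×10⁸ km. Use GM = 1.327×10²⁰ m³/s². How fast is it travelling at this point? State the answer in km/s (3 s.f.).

Semi-major axis a = (r_p + r_a)/2 = 3.6095×10⁸ km = 3.610×10¹¹ m.
Vis-viva: v² = μ(2/r − 1/a) = 1.327×10²⁰ × (5.688×10⁻¹² − 2.770×10⁻¹²) = 3.872×10⁸ m²/s².
v = 19680 m/s = 19.68 km/s.

v ≈ 19.7 km/s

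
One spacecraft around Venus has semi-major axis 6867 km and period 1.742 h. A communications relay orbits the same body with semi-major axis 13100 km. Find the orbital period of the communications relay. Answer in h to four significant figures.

T₂ ≈ 4.590 h

Kepler's third law: T² ∝ a³, so T₂ = T₁ (a₂/a₁)^(3/2).
a₂/a₁ = 1.908, (a₂/a₁)^(3/2) = 2.635.
T₂ = 1.742 × 2.635 = 4.590 h.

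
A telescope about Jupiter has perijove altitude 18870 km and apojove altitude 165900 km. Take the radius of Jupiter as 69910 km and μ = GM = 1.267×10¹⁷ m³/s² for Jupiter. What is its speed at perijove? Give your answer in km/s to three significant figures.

v ≈ 45.5 km/s

r_p = 69910 + 18870 = 88780 km = 8.8780×10⁷ m.
r_a = 69910 + 165900 = 235810 km = 2.3581×10⁸ m.
Semi-major axis a = (r_p + r_a)/2 = 1.6230×10⁵ km = 1.623×10⁸ m.
Vis-viva: v² = μ(2/r − 1/a) = 1.267×10¹⁷ × (2.253×10⁻⁸ − 6.162×10⁻⁹) = 2.074×10⁹ m²/s².
v = 45540 m/s = 45.54 km/s.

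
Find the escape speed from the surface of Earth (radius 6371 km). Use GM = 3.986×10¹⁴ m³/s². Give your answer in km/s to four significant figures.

r = R = 6.371×10⁶ m.
Escape speed v_esc = √(2μ/r) = √(2 × 3.986×10¹⁴ / 6.371×10⁶) = √(1.251×10⁸) = 11190 m/s.
= 11.19 km/s.

v_esc ≈ 11.19 km/s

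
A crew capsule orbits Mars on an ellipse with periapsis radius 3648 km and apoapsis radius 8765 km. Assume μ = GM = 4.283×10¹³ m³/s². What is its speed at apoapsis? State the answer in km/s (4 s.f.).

Semi-major axis a = (r_p + r_a)/2 = 6206.5 km = 6.206×10⁶ m.
Vis-viva: v² = μ(2/r − 1/a) = 4.283×10¹³ × (2.282×10⁻⁷ − 1.611×10⁻⁷) = 2.872×10⁶ m²/s².
v = 1695 m/s = 1.695 km/s.

v ≈ 1.695 km/s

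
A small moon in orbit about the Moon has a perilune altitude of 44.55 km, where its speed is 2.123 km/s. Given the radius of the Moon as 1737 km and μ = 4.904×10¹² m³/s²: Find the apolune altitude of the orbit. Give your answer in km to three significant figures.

apolune altitude ≈ 6310 km

r_p = 1737 + 44.55 = 1781.5 km = 1.782×10⁶ m.
Specific energy ε = v²/2 − μ/r = -4.991×10⁵ J/kg, so a = −μ/(2ε) = 4.913×10⁶ m.
The apsides satisfy r_p + r_a = 2a, so the apolune radius is 2a − r_p = 8.044×10⁶ m = 8044.2 km.
Apolune altitude = 8044.2 − 1737 = 6307.2 km.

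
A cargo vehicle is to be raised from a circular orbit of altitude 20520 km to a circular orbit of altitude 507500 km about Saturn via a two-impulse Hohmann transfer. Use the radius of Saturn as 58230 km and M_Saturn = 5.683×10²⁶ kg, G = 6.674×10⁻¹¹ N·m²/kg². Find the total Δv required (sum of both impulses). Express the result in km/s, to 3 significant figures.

μ = GM = 6.674×10⁻¹¹ × 5.683×10²⁶ = 3.793×10¹⁶ m³/s².
r₁ = 58230 + 20520 = 78750 km = 7.8750×10⁷ m.
r₂ = 58230 + 507500 = 565730 km = 5.6573×10⁸ m.
Transfer ellipse a_t = (r₁ + r₂)/2 = 3.222×10⁸ m.
At r₁: circular v_c1 = √(μ/r₁) = 21950 m/s; transfer-perikrone v_p = √[μ(2/r₁ − 1/a_t)] = 29080 m/s.
Δv₁ = v_p − v_c1 = 7132 m/s.
At r₂: circular v_c2 = √(μ/r₂) = 8188 m/s; transfer-apokrone v_a = √[μ(2/r₂ − 1/a_t)] = 4048 m/s.
Δv₂ = v_c2 − v_a = 4140 m/s.
Total Δv = Δv₁ + Δv₂ = 11270 m/s = 11.27 km/s.

Δv_total ≈ 11.3 km/s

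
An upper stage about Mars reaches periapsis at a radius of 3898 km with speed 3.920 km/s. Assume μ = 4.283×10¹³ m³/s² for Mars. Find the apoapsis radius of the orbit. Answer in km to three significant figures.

r_p = 3.898×10⁶ m.
Specific energy ε = v²/2 − μ/r = -3.304×10⁶ J/kg, so a = −μ/(2ε) = 6.481×10⁶ m.
The apsides satisfy r_p + r_a = 2a, so the apoapsis radius is 2a − r_p = 9.063×10⁶ m = 9063.2 km.

apoapsis radius ≈ 9060 km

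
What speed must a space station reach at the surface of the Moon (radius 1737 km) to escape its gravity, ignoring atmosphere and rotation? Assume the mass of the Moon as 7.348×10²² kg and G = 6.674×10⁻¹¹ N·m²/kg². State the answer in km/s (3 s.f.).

v_esc ≈ 2.38 km/s

μ = GM = 6.674×10⁻¹¹ × 7.348×10²² = 4.904×10¹² m³/s².
r = R = 1.737×10⁶ m.
Escape speed v_esc = √(2μ/r) = √(2 × 4.904×10¹² / 1.737×10⁶) = √(5.647×10⁶) = 2376 m/s.
= 2.376 km/s.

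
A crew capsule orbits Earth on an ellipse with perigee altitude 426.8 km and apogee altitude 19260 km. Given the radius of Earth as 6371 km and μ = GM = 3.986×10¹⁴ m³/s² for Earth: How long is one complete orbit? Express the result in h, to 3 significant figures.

T ≈ 5.71 h

r_p = 6371 + 426.8 = 6797.8 km = 6.7978×10⁶ m.
r_a = 6371 + 19260 = 25631 km = 2.5631×10⁷ m.
Semi-major axis a = (r_p + r_a)/2 = (6797.8 + 25631)/2 = 16214 km = 1.621×10⁷ m.
By Kepler's third law T = 2π√(a³/μ) = 2π × 3.270×10³ = 2.055×10⁴ s.
= 5.708 h.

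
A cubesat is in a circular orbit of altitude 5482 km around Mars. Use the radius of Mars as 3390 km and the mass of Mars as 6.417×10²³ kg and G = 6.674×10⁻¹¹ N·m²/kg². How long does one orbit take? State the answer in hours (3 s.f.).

μ = GM = 6.674×10⁻¹¹ × 6.417×10²³ = 4.283×10¹³ m³/s².
r = 3390 + 5482 = 8872.0 km = 8.8720×10⁶ m.
Kepler's third law: T = 2π√(r³/μ) = 2π√((8.872×10⁶)³ / 4.283×10¹³).
r³/μ = 1.631×10⁷ s², so T = 2π × 4.038×10³ = 2.537×10⁴ s.
Converting: 2.537×10⁴ s ÷ 3600 = 7.048 hours.

T ≈ 7.05 hours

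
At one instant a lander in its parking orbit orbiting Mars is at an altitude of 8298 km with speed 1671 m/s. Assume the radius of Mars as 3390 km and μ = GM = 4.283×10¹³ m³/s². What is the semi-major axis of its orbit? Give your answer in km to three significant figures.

a ≈ 9440 km

r = 3390 + 8298 = 11688 km = 1.169×10⁷ m.
Specific orbital energy ε = v²/2 − μ/r = (1671)²/2 − 4.283×10¹³/1.169×10⁷ = -2.268×10⁶ J/kg.
Since ε = −μ/(2a), a = −μ/(2ε) = 9.441×10⁶ m = 9440.9 km.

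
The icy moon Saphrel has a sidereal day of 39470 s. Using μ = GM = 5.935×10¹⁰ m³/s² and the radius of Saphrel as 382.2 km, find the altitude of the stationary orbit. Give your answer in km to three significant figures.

A synchronous orbit has period T, so by Kepler's third law a = (μT²/4π²)^(1/3).
μT²/4π² = 5.935×10¹⁰ × (3.947×10⁴)² / 39.48 = 2.342×10¹⁸ m³.
a = 1.328×10⁶ m = 1328.0 km.
Altitude h = a − R = 1328.0 − 382.2 = 945.80 km.

h_sync ≈ 946 km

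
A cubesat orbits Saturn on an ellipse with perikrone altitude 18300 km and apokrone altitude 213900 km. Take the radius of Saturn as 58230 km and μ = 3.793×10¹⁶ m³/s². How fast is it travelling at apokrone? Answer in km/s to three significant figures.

r_p = 58230 + 18300 = 76530 km = 7.6530×10⁷ m.
r_a = 58230 + 213900 = 272130 km = 2.7213×10⁸ m.
Semi-major axis a = (r_p + r_a)/2 = 1.7433×10⁵ km = 1.743×10⁸ m.
Vis-viva: v² = μ(2/r − 1/a) = 3.793×10¹⁶ × (7.349×10⁻⁹ − 5.736×10⁻⁹) = 6.119×10⁷ m²/s².
v = 7822 m/s = 7.822 km/s.

v ≈ 7.82 km/s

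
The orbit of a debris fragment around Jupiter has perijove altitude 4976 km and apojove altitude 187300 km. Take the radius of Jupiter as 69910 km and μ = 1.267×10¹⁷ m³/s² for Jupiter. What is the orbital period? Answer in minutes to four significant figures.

T ≈ 629.5 minutes

r_p = 69910 + 4976 = 74886 km = 7.4886×10⁷ m.
r_a = 69910 + 187300 = 257210 km = 2.5721×10⁸ m.
Semi-major axis a = (r_p + r_a)/2 = (74886 + 2.5721×10⁵)/2 = 1.6605×10⁵ km = 1.660×10⁸ m.
By Kepler's third law T = 2π√(a³/μ) = 2π × 6.011×10³ = 3.777×10⁴ s.
= 629.5 minutes.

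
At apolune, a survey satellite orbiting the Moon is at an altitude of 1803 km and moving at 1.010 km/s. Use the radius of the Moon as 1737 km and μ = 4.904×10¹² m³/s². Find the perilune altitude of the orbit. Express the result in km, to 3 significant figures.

perilune altitude ≈ 326 km

r_a = 1737 + 1803 = 3540.0 km = 3.540×10⁶ m.
Specific energy ε = v²/2 − μ/r = -8.753×10⁵ J/kg, so a = −μ/(2ε) = 2.801×10⁶ m.
The apsides satisfy r_p + r_a = 2a, so the perilune radius is 2a − r_a = 2.063×10⁶ m = 2062.9 km.
Perilune altitude = 2062.9 − 1737 = 325.90 km.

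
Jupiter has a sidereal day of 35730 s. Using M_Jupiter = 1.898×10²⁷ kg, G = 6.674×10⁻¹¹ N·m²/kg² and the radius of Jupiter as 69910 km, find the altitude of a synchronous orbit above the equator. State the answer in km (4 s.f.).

h_sync ≈ 90090 km

μ = GM = 6.674×10⁻¹¹ × 1.898×10²⁷ = 1.267×10¹⁷ m³/s².
A synchronous orbit has period T, so by Kepler's third law a = (μT²/4π²)^(1/3).
μT²/4π² = 1.267×10¹⁷ × (3.573×10⁴)² / 39.48 = 4.096×10²⁴ m³.
a = 1.600×10⁸ m = 1.6000×10⁵ km.
Altitude h = a − R = 1.6000×10⁵ − 69910 = 90094 km.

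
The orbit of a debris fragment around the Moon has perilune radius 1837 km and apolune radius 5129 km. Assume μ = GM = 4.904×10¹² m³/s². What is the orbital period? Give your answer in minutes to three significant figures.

Semi-major axis a = (r_p + r_a)/2 = (1837.0 + 5129.0)/2 = 3483.0 km = 3.483×10⁶ m.
By Kepler's third law T = 2π√(a³/μ) = 2π × 2.935×10³ = 1.844×10⁴ s.
= 307.4 minutes.

T ≈ 307 minutes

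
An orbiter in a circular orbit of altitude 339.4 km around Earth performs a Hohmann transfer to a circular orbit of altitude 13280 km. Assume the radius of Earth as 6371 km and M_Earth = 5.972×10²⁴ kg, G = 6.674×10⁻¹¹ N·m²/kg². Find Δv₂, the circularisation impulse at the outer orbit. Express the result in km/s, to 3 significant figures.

Δv ≈ 1.29 km/s

μ = GM = 6.674×10⁻¹¹ × 5.972×10²⁴ = 3.986×10¹⁴ m³/s².
r₁ = 6371 + 339.4 = 6710.4 km = 6.7104×10⁶ m.
r₂ = 6371 + 13280 = 19651 km = 1.9651×10⁷ m.
Transfer ellipse a_t = (r₁ + r₂)/2 = 1.318×10⁷ m.
At r₁: circular v_c1 = √(μ/r₁) = 7707 m/s; transfer-perigee v_p = √[μ(2/r₁ − 1/a_t)] = 9410 m/s.
At r₂: circular v_c2 = √(μ/r₂) = 4504 m/s; transfer-apogee v_a = √[μ(2/r₂ − 1/a_t)] = 3213 m/s.
Δv₂ = v_c2 − v_a = 1290 m/s.
= 1.290 km/s.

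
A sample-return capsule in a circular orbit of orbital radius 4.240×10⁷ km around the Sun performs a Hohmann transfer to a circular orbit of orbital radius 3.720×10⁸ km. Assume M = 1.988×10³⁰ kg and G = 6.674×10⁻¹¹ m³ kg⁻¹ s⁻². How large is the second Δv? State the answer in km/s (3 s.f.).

μ = GM = 6.674×10⁻¹¹ × 1.988×10³⁰ = 1.327×10²⁰ m³/s².
r₁ = 4.240×10⁷ km = 4.240×10¹⁰ m.
r₂ = 3.720×10⁸ km = 3.720×10¹¹ m.
Transfer ellipse a_t = (r₁ + r₂)/2 = 2.072×10¹¹ m.
At r₁: circular v_c1 = √(μ/r₁) = 55940 m/s; transfer-perihelion v_p = √[μ(2/r₁ − 1/a_t)] = 74950 m/s.
At r₂: circular v_c2 = √(μ/r₂) = 18890 m/s; transfer-aphelion v_a = √[μ(2/r₂ − 1/a_t)] = 8543 m/s.
Δv₂ = v_c2 − v_a = 10340 m/s.
= 10.34 km/s.

Δv ≈ 10.3 km/s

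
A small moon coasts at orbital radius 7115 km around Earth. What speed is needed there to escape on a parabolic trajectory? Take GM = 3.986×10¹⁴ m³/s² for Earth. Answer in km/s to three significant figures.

v_esc ≈ 10.6 km/s

r = 7115 km = 7.115×10⁶ m.
Escape speed v_esc = √(2μ/r) = √(2 × 3.986×10¹⁴ / 7.115×10⁶) = √(1.120×10⁸) = 10590 m/s.
= 10.59 km/s.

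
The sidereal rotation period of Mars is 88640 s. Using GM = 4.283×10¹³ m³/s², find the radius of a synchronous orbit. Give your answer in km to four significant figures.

r_sync ≈ 20430 km

A synchronous orbit has period T, so by Kepler's third law a = (μT²/4π²)^(1/3).
μT²/4π² = 4.283×10¹³ × (8.864×10⁴)² / 39.48 = 8.524×10²¹ m³.
a = 2.043×10⁷ m = 20428 km.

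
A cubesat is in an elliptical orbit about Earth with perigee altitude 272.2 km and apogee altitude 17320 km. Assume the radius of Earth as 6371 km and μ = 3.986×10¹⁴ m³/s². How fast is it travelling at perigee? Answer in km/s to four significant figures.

v ≈ 9.681 km/s

r_p = 6371 + 272.2 = 6643.2 km = 6.6432×10⁶ m.
r_a = 6371 + 17320 = 23691 km = 2.3691×10⁷ m.
Semi-major axis a = (r_p + r_a)/2 = 15167 km = 1.517×10⁷ m.
Vis-viva: v² = μ(2/r − 1/a) = 3.986×10¹⁴ × (3.011×10⁻⁷ − 6.593×10⁻⁸) = 9.372×10⁷ m²/s².
v = 9681 m/s = 9.681 km/s.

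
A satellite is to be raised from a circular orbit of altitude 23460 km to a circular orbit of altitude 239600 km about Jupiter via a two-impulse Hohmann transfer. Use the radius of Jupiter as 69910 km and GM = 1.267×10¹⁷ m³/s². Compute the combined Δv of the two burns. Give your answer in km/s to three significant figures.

Δv_total ≈ 15.3 km/s

r₁ = 69910 + 23460 = 93370 km = 9.3370×10⁷ m.
r₂ = 69910 + 239600 = 309510 km = 3.0951×10⁸ m.
Transfer ellipse a_t = (r₁ + r₂)/2 = 2.014×10⁸ m.
At r₁: circular v_c1 = √(μ/r₁) = 36840 m/s; transfer-perijove v_p = √[μ(2/r₁ − 1/a_t)] = 45660 m/s.
Δv₁ = v_p − v_c1 = 8824 m/s.
At r₂: circular v_c2 = √(μ/r₂) = 20230 m/s; transfer-apojove v_a = √[μ(2/r₂ − 1/a_t)] = 13770 m/s.
Δv₂ = v_c2 − v_a = 6458 m/s.
Total Δv = Δv₁ + Δv₂ = 15280 m/s = 15.28 km/s.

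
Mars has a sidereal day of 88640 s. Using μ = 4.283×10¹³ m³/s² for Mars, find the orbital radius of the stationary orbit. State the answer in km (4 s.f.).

r_sync ≈ 20430 km

A synchronous orbit has period T, so by Kepler's third law a = (μT²/4π²)^(1/3).
μT²/4π² = 4.283×10¹³ × (8.864×10⁴)² / 39.48 = 8.524×10²¹ m³.
a = 2.043×10⁷ m = 20428 km.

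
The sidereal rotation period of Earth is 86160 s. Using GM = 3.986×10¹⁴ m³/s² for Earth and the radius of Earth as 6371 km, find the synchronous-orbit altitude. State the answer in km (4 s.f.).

A synchronous orbit has period T, so by Kepler's third law a = (μT²/4π²)^(1/3).
μT²/4π² = 3.986×10¹⁴ × (8.616×10⁴)² / 39.48 = 7.495×10²² m³.
a = 4.216×10⁷ m = 42163 km.
Altitude h = a − R = 42163 − 6371 = 35792 km.

h_sync ≈ 35790 km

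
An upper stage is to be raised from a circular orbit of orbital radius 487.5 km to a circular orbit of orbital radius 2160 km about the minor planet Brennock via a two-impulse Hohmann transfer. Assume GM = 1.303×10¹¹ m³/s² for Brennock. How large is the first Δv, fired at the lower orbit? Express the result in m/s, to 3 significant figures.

Δv ≈ 143 m/s

r₁ = 487.5 km = 4.875×10⁵ m.
r₂ = 2160 km = 2.160×10⁶ m.
Transfer ellipse a_t = (r₁ + r₂)/2 = 1.324×10⁶ m.
At r₁: circular v_c1 = √(μ/r₁) = 517.0 m/s; transfer-periapsis v_p = √[μ(2/r₁ − 1/a_t)] = 660.4 m/s.
Δv₁ = v_p − v_c1 = 143.4 m/s.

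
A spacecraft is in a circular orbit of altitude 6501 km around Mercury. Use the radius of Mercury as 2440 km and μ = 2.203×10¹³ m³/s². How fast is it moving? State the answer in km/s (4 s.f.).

r = 2440 + 6501 = 8941.0 km = 8.9410×10⁶ m.
For a circular orbit v = √(μ/r) = √(2.203×10¹³ / 8.941×10⁶) = √(2.464×10⁶) = 1570 m/s.
That is 1.570 km/s.

v ≈ 1.570 km/s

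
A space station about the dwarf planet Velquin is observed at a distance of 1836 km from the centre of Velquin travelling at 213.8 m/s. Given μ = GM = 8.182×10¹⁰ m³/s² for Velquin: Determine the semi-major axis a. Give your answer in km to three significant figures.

r = 1.836×10⁶ m.
Vis-viva rearranged: 1/a = 2/r − v²/μ = 1.089×10⁻⁶ − 5.587×10⁻⁷ = 5.307×10⁻⁷ m⁻¹.
a = 1.884×10⁶ m = 1884.5 km.

a ≈ 1880 km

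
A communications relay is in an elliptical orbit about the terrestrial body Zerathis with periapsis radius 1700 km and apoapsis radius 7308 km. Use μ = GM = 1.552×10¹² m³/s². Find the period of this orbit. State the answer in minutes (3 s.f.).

Semi-major axis a = (r_p + r_a)/2 = (1700.0 + 7308.0)/2 = 4504.0 km = 4.504×10⁶ m.
By Kepler's third law T = 2π√(a³/μ) = 2π × 7.673×10³ = 4.821×10⁴ s.
= 803.5 minutes.

T ≈ 803 minutes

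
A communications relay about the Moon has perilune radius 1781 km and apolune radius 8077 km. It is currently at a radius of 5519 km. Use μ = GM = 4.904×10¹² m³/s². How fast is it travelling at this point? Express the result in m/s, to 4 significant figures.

v ≈ 884.4 m/s

Semi-major axis a = (r_p + r_a)/2 = 4929.0 km = 4.929×10⁶ m.
Vis-viva: v² = μ(2/r − 1/a) = 4.904×10¹² × (3.624×10⁻⁷ − 2.029×10⁻⁷) = 7.822×10⁵ m²/s².
v = 884.4 m/s.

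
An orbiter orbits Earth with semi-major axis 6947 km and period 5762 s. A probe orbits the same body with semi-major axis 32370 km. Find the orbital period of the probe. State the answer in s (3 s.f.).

Kepler's third law: T² ∝ a³, so T₂ = T₁ (a₂/a₁)^(3/2).
a₂/a₁ = 4.660, (a₂/a₁)^(3/2) = 10.06.
T₂ = 5762 × 10.06 = 57960 s.

T₂ ≈ 58000 s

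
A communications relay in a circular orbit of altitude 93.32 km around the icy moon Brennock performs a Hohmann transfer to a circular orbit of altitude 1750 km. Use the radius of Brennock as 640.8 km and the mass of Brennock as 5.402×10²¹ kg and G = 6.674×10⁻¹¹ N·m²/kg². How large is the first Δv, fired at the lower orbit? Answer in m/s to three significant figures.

Δv ≈ 166 m/s

μ = GM = 6.674×10⁻¹¹ × 5.402×10²¹ = 3.605×10¹¹ m³/s².
r₁ = 640.8 + 93.32 = 734.12 km = 7.3412×10⁵ m.
r₂ = 640.8 + 1750 = 2390.8 km = 2.3908×10⁶ m.
Transfer ellipse a_t = (r₁ + r₂)/2 = 1.562×10⁶ m.
At r₁: circular v_c1 = √(μ/r₁) = 700.8 m/s; transfer-periapsis v_p = √[μ(2/r₁ − 1/a_t)] = 866.9 m/s.
Δv₁ = v_p − v_c1 = 166.1 m/s.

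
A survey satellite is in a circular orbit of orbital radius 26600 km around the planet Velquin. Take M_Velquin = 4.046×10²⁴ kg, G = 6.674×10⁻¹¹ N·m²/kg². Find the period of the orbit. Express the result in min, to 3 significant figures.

T ≈ 874 min

μ = GM = 6.674×10⁻¹¹ × 4.046×10²⁴ = 2.700×10¹⁴ m³/s².
r = 26600 km = 2.660×10⁷ m.
Kepler's third law: T = 2π√(r³/μ) = 2π√((2.660×10⁷)³ / 2.700×10¹⁴).
r³/μ = 6.970×10⁷ s², so T = 2π × 8.349×10³ = 5.246×10⁴ s.
Converting: 5.246×10⁴ s ÷ 60.00 = 874.3 min.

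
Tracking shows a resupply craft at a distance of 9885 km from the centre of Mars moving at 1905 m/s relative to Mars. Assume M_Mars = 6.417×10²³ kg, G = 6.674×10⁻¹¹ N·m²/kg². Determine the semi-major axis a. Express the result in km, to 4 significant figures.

μ = GM = 6.674×10⁻¹¹ × 6.417×10²³ = 4.283×10¹³ m³/s².
r = 9.885×10⁶ m.
Vis-viva rearranged: 1/a = 2/r − v²/μ = 2.023×10⁻⁷ − 8.474×10⁻⁸ = 1.176×10⁻⁷ m⁻¹.
a = 8.504×10⁶ m = 8504.1 km.

a ≈ 8504 km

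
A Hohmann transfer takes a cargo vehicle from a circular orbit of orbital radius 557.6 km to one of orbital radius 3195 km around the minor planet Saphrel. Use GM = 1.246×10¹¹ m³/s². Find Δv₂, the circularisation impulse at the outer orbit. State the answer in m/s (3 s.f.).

r₁ = 557.6 km = 5.576×10⁵ m.
r₂ = 3195 km = 3.195×10⁶ m.
Transfer ellipse a_t = (r₁ + r₂)/2 = 1.876×10⁶ m.
At r₁: circular v_c1 = √(μ/r₁) = 472.7 m/s; transfer-periapsis v_p = √[μ(2/r₁ − 1/a_t)] = 616.9 m/s.
At r₂: circular v_c2 = √(μ/r₂) = 197.5 m/s; transfer-apoapsis v_a = √[μ(2/r₂ − 1/a_t)] = 107.7 m/s.
Δv₂ = v_c2 − v_a = 89.83 m/s.

Δv ≈ 89.8 m/s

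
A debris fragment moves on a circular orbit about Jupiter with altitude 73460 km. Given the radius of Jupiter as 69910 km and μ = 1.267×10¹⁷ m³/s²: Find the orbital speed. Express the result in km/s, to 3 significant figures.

r = 69910 + 73460 = 143370 km = 1.4337×10⁸ m.
For a circular orbit v = √(μ/r) = √(1.267×10¹⁷ / 1.434×10⁸) = √(8.837×10⁸) = 29730 m/s.
That is 29.73 km/s.

v ≈ 29.7 km/s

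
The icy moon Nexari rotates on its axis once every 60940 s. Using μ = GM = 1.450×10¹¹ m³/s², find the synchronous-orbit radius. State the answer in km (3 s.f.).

A synchronous orbit has period T, so by Kepler's third law a = (μT²/4π²)^(1/3).
μT²/4π² = 1.450×10¹¹ × (6.094×10⁴)² / 39.48 = 1.364×10¹⁹ m³.
a = 2.389×10⁶ m = 2389.3 km.

r_sync ≈ 2390 km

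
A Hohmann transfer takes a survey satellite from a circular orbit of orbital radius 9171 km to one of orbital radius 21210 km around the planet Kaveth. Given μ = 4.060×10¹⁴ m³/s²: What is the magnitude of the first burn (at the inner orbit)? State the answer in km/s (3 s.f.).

Δv ≈ 1.21 km/s

r₁ = 9171 km = 9.171×10⁶ m.
r₂ = 21210 km = 2.121×10⁷ m.
Transfer ellipse a_t = (r₁ + r₂)/2 = 1.519×10⁷ m.
At r₁: circular v_c1 = √(μ/r₁) = 6654 m/s; transfer-periapsis v_p = √[μ(2/r₁ − 1/a_t)] = 7862 m/s.
Δv₁ = v_p − v_c1 = 1209 m/s.
= 1.209 km/s.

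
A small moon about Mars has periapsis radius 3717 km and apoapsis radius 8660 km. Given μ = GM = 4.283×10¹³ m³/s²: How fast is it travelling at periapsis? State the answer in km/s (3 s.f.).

v ≈ 4.02 km/s

Semi-major axis a = (r_p + r_a)/2 = 6188.5 km = 6.188×10⁶ m.
Vis-viva: v² = μ(2/r − 1/a) = 4.283×10¹³ × (5.381×10⁻⁷ − 1.616×10⁻⁷) = 1.612×10⁷ m²/s².
v = 4016 m/s = 4.016 km/s.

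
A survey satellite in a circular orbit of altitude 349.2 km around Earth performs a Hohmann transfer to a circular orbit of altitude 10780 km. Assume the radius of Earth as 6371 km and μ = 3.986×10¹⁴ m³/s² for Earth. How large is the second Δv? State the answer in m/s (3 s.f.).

Δv ≈ 1200 m/s

r₁ = 6371 + 349.2 = 6720.2 km = 6.7202×10⁶ m.
r₂ = 6371 + 10780 = 17151 km = 1.7151×10⁷ m.
Transfer ellipse a_t = (r₁ + r₂)/2 = 1.194×10⁷ m.
At r₁: circular v_c1 = √(μ/r₁) = 7702 m/s; transfer-perigee v_p = √[μ(2/r₁ − 1/a_t)] = 9232 m/s.
At r₂: circular v_c2 = √(μ/r₂) = 4821 m/s; transfer-apogee v_a = √[μ(2/r₂ − 1/a_t)] = 3617 m/s.
Δv₂ = v_c2 − v_a = 1203 m/s.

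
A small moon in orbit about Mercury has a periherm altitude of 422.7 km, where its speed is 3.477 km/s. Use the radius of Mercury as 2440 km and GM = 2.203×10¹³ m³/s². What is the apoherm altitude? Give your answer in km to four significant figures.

apoherm altitude ≈ 8043 km

r_p = 2440 + 422.7 = 2862.7 km = 2.863×10⁶ m.
Specific energy ε = v²/2 − μ/r = -1.651×10⁶ J/kg, so a = −μ/(2ε) = 6.673×10⁶ m.
The apsides satisfy r_p + r_a = 2a, so the apoherm radius is 2a − r_p = 1.048×10⁷ m = 10483 km.
Apoherm altitude = 10483 − 2440 = 8042.6 km.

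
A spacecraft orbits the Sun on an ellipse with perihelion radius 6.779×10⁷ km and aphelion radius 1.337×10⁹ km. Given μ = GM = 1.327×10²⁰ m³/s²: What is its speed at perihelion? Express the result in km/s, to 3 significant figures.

v ≈ 61.0 km/s

Semi-major axis a = (r_p + r_a)/2 = 7.0240×10⁸ km = 7.024×10¹¹ m.
Vis-viva: v² = μ(2/r − 1/a) = 1.327×10²⁰ × (2.950×10⁻¹¹ − 1.424×10⁻¹²) = 3.726×10⁹ m²/s².
v = 61040 m/s = 61.04 km/s.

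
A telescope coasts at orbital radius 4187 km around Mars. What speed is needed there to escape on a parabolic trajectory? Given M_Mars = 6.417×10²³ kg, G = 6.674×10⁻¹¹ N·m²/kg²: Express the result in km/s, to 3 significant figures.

μ = GM = 6.674×10⁻¹¹ × 6.417×10²³ = 4.283×10¹³ m³/s².
r = 4187 km = 4.187×10⁶ m.
Escape speed v_esc = √(2μ/r) = √(2 × 4.283×10¹³ / 4.187×10⁶) = √(2.046×10⁷) = 4523 m/s.
= 4.523 km/s.

v_esc ≈ 4.52 km/s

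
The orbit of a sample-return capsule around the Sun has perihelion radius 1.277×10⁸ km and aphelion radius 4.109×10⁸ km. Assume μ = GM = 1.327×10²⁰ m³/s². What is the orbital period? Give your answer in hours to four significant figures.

Semi-major axis a = (r_p + r_a)/2 = (1.2770×10⁸ + 4.1090×10⁸)/2 = 2.6930×10⁸ km = 2.693×10¹¹ m.
By Kepler's third law T = 2π√(a³/μ) = 2π × 1.213×10⁷ = 7.623×10⁷ s.
= 21170 hours.

T ≈ 21170 hours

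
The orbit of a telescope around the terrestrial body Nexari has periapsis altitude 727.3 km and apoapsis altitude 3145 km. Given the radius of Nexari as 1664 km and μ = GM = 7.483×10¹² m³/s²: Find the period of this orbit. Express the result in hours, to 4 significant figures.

r_p = 1664 + 727.3 = 2391.3 km = 2.3913×10⁶ m.
r_a = 1664 + 3145 = 4809.0 km = 4.8090×10⁶ m.
Semi-major axis a = (r_p + r_a)/2 = (2391.3 + 4809.0)/2 = 3600.2 km = 3.600×10⁶ m.
By Kepler's third law T = 2π√(a³/μ) = 2π × 2.497×10³ = 1.569×10⁴ s.
= 4.358 hours.

T ≈ 4.358 hours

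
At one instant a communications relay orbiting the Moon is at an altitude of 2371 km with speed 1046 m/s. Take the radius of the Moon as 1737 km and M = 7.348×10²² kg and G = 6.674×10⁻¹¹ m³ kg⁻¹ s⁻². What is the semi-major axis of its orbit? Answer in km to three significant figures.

μ = GM = 6.674×10⁻¹¹ × 7.348×10²² = 4.904×10¹² m³/s².
r = 1737 + 2371 = 4108.0 km = 4.108×10⁶ m.
Vis-viva rearranged: 1/a = 2/r − v²/μ = 4.869×10⁻⁷ − 2.231×10⁻⁷ = 2.638×10⁻⁷ m⁻¹.
a = 3.791×10⁶ m = 3791.5 km.

a ≈ 3790 km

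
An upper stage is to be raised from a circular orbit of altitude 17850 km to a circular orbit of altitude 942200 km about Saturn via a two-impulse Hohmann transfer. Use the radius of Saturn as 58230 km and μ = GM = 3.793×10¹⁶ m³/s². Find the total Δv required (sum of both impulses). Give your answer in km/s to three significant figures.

r₁ = 58230 + 17850 = 76080 km = 7.6080×10⁷ m.
r₂ = 58230 + 942200 = 1000400 km = 1.0004×10⁹ m.
Transfer ellipse a_t = (r₁ + r₂)/2 = 5.383×10⁸ m.
At r₁: circular v_c1 = √(μ/r₁) = 22330 m/s; transfer-perikrone v_p = √[μ(2/r₁ − 1/a_t)] = 30440 m/s.
Δv₁ = v_p − v_c1 = 8112 m/s.
At r₂: circular v_c2 = √(μ/r₂) = 6157 m/s; transfer-apokrone v_a = √[μ(2/r₂ − 1/a_t)] = 2315 m/s.
Δv₂ = v_c2 − v_a = 3842 m/s.
Total Δv = Δv₁ + Δv₂ = 11950 m/s = 11.95 km/s.

Δv_total ≈ 12.0 km/s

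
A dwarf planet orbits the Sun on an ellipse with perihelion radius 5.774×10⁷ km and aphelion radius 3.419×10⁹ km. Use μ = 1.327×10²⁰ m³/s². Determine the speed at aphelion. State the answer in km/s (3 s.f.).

Semi-major axis a = (r_p + r_a)/2 = 1.7384×10⁹ km = 1.738×10¹² m.
Vis-viva: v² = μ(2/r − 1/a) = 1.327×10²⁰ × (5.850×10⁻¹³ − 5.753×10⁻¹³) = 1.289×10⁶ m²/s².
v = 1135 m/s = 1.135 km/s.

v ≈ 1.14 km/s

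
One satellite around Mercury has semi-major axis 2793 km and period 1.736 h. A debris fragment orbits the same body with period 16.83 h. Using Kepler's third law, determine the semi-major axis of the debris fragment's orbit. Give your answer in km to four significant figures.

a₂ ≈ 12700 km

Kepler's third law: a³ ∝ T², so a₂ = a₁ (T₂/T₁)^(2/3).
T₂/T₁ = 9.695, (T₂/T₁)^(2/3) = 4.547.
a₂ = 2793 × 4.547 = 12700 km.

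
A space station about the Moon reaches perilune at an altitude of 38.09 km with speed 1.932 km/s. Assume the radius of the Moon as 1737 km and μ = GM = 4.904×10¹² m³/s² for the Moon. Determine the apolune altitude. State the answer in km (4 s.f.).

r_p = 1737 + 38.09 = 1775.1 km = 1.775×10⁶ m.
Specific energy ε = v²/2 − μ/r = -8.964×10⁵ J/kg, so a = −μ/(2ε) = 2.735×10⁶ m.
The apsides satisfy r_p + r_a = 2a, so the apolune radius is 2a − r_p = 3.696×10⁶ m = 3695.9 km.
Apolune altitude = 3695.9 − 1737 = 1958.9 km.

apolune altitude ≈ 1959 km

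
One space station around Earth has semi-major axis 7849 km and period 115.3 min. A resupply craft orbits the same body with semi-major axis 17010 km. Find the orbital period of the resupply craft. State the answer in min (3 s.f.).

T₂ ≈ 368 min

Kepler's third law: T² ∝ a³, so T₂ = T₁ (a₂/a₁)^(3/2).
a₂/a₁ = 2.167, (a₂/a₁)^(3/2) = 3.190.
T₂ = 115.3 × 3.190 = 367.8 min.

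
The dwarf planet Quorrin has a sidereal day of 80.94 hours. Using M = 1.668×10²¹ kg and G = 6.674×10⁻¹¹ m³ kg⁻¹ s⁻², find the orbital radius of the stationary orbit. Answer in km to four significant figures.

r_sync ≈ 6209 km

μ = GM = 6.674×10⁻¹¹ × 1.668×10²¹ = 1.113×10¹¹ m³/s².
T = 80.94 hours = 2.914×10⁵ s.
A synchronous orbit has period T, so by Kepler's third law a = (μT²/4π²)^(1/3).
μT²/4π² = 1.113×10¹¹ × (2.914×10⁵)² / 39.48 = 2.394×10²⁰ m³.
a = 6.209×10⁶ m = 6209.4 km.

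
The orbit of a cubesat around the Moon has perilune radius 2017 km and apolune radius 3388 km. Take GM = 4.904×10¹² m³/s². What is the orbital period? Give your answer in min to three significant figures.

T ≈ 210 min

Semi-major axis a = (r_p + r_a)/2 = (2017.0 + 3388.0)/2 = 2702.5 km = 2.702×10⁶ m.
By Kepler's third law T = 2π√(a³/μ) = 2π × 2.006×10³ = 1.261×10⁴ s.
= 210.1 min.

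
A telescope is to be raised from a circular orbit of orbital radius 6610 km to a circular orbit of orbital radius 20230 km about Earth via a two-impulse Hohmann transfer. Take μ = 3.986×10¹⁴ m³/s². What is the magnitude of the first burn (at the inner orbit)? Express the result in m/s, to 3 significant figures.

r₁ = 6610 km = 6.610×10⁶ m.
r₂ = 20230 km = 2.023×10⁷ m.
Transfer ellipse a_t = (r₁ + r₂)/2 = 1.342×10⁷ m.
At r₁: circular v_c1 = √(μ/r₁) = 7765 m/s; transfer-perigee v_p = √[μ(2/r₁ − 1/a_t)] = 9534 m/s.
Δv₁ = v_p − v_c1 = 1769 m/s.

Δv ≈ 1770 m/s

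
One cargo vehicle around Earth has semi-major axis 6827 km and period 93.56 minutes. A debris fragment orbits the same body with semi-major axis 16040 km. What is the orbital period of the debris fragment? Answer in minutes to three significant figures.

T₂ ≈ 337 minutes

Kepler's third law: T² ∝ a³, so T₂ = T₁ (a₂/a₁)^(3/2).
a₂/a₁ = 2.349, (a₂/a₁)^(3/2) = 3.601.
T₂ = 93.56 × 3.601 = 336.9 minutes.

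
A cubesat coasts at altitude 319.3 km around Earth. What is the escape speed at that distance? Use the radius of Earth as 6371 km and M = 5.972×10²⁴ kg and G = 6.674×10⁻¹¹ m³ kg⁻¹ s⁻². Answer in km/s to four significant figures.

v_esc ≈ 10.92 km/s

μ = GM = 6.674×10⁻¹¹ × 5.972×10²⁴ = 3.986×10¹⁴ m³/s².
r = 6371 + 319.3 = 6690.3 km = 6.6903×10⁶ m.
Escape speed v_esc = √(2μ/r) = √(2 × 3.986×10¹⁴ / 6.690×10⁶) = √(1.191×10⁸) = 10920 m/s.
= 10.92 km/s.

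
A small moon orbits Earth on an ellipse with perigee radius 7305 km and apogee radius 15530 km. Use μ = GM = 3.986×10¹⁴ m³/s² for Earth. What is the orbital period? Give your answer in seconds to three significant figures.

T ≈ 12100 seconds

Semi-major axis a = (r_p + r_a)/2 = (7305.0 + 15530)/2 = 11418 km = 1.142×10⁷ m.
By Kepler's third law T = 2π√(a³/μ) = 2π × 1.932×10³ = 1.214×10⁴ s.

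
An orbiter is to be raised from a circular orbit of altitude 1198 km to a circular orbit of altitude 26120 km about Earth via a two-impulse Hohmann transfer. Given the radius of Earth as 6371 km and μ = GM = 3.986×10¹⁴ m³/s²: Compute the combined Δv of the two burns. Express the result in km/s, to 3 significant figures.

r₁ = 6371 + 1198 = 7569.0 km = 7.5690×10⁶ m.
r₂ = 6371 + 26120 = 32491 km = 3.2491×10⁷ m.
Transfer ellipse a_t = (r₁ + r₂)/2 = 2.003×10⁷ m.
At r₁: circular v_c1 = √(μ/r₁) = 7257 m/s; transfer-perigee v_p = √[μ(2/r₁ − 1/a_t)] = 9243 m/s.
Δv₁ = v_p − v_c1 = 1986 m/s.
At r₂: circular v_c2 = √(μ/r₂) = 3503 m/s; transfer-apogee v_a = √[μ(2/r₂ − 1/a_t)] = 2153 m/s.
Δv₂ = v_c2 − v_a = 1349 m/s.
Total Δv = Δv₁ + Δv₂ = 3335 m/s = 3.335 km/s.

Δv_total ≈ 3.34 km/s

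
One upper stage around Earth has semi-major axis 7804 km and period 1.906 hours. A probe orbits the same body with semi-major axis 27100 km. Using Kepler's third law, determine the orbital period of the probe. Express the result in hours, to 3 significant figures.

T₂ ≈ 12.3 hours

Kepler's third law: T² ∝ a³, so T₂ = T₁ (a₂/a₁)^(3/2).
a₂/a₁ = 3.473, (a₂/a₁)^(3/2) = 6.471.
T₂ = 1.906 × 6.471 = 12.33 hours.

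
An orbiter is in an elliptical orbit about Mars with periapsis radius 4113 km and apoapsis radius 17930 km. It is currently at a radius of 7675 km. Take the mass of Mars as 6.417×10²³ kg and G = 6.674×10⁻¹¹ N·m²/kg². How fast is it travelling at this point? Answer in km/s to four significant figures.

v ≈ 2.697 km/s

μ = GM = 6.674×10⁻¹¹ × 6.417×10²³ = 4.283×10¹³ m³/s².
Semi-major axis a = (r_p + r_a)/2 = 11022 km = 1.102×10⁷ m.
Vis-viva: v² = μ(2/r − 1/a) = 4.283×10¹³ × (2.606×10⁻⁷ − 9.073×10⁻⁸) = 7.274×10⁶ m²/s².
v = 2697 m/s = 2.697 km/s.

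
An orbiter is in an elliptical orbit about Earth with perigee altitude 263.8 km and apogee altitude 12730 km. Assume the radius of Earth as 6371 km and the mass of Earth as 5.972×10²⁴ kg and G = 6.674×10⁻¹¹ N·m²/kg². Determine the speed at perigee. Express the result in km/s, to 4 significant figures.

v ≈ 9.443 km/s

μ = GM = 6.674×10⁻¹¹ × 5.972×10²⁴ = 3.986×10¹⁴ m³/s².
r_p = 6371 + 263.8 = 6634.8 km = 6.6348×10⁶ m.
r_a = 6371 + 12730 = 19101 km = 1.9101×10⁷ m.
Semi-major axis a = (r_p + r_a)/2 = 12868 km = 1.287×10⁷ m.
Vis-viva: v² = μ(2/r − 1/a) = 3.986×10¹⁴ × (3.014×10⁻⁷ − 7.771×10⁻⁸) = 8.917×10⁷ m²/s².
v = 9443 m/s = 9.443 km/s.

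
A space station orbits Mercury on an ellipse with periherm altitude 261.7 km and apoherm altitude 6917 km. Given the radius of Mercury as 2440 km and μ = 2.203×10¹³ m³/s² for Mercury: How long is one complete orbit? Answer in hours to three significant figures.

r_p = 2440 + 261.7 = 2701.7 km = 2.7017×10⁶ m.
r_a = 2440 + 6917 = 9357.0 km = 9.3570×10⁶ m.
Semi-major axis a = (r_p + r_a)/2 = (2701.7 + 9357.0)/2 = 6029.4 km = 6.029×10⁶ m.
By Kepler's third law T = 2π√(a³/μ) = 2π × 3.154×10³ = 1.982×10⁴ s.
= 5.505 hours.

T ≈ 5.51 hours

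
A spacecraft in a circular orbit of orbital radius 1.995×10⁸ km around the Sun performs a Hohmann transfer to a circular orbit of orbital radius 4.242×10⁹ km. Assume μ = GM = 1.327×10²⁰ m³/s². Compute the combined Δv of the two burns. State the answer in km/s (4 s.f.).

r₁ = 1.995×10⁸ km = 1.995×10¹¹ m.
r₂ = 4.242×10⁹ km = 4.242×10¹² m.
Transfer ellipse a_t = (r₁ + r₂)/2 = 2.221×10¹² m.
At r₁: circular v_c1 = √(μ/r₁) = 25790 m/s; transfer-perihelion v_p = √[μ(2/r₁ − 1/a_t)] = 35650 m/s.
Δv₁ = v_p − v_c1 = 9854 m/s.
At r₂: circular v_c2 = √(μ/r₂) = 5593 m/s; transfer-aphelion v_a = √[μ(2/r₂ − 1/a_t)] = 1676 m/s.
Δv₂ = v_c2 − v_a = 3917 m/s.
Total Δv = Δv₁ + Δv₂ = 13770 m/s = 13.77 km/s.

Δv_total ≈ 13.77 km/s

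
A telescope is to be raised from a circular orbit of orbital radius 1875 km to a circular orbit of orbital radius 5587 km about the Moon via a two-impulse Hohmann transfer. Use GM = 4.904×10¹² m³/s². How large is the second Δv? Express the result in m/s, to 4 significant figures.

r₁ = 1875 km = 1.875×10⁶ m.
r₂ = 5587 km = 5.587×10⁶ m.
Transfer ellipse a_t = (r₁ + r₂)/2 = 3.731×10⁶ m.
At r₁: circular v_c1 = √(μ/r₁) = 1617 m/s; transfer-perilune v_p = √[μ(2/r₁ − 1/a_t)] = 1979 m/s.
At r₂: circular v_c2 = √(μ/r₂) = 936.9 m/s; transfer-apolune v_a = √[μ(2/r₂ − 1/a_t)] = 664.2 m/s.
Δv₂ = v_c2 − v_a = 272.7 m/s.

Δv ≈ 272.7 m/s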